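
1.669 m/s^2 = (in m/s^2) 1.669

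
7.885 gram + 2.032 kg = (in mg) 2.04e+06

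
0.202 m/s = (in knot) 0.3927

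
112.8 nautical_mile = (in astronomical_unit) 1.396e-06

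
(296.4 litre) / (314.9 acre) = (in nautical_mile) 1.256e-10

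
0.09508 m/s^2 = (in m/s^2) 0.09508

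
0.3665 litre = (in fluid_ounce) 12.39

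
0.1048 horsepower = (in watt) 78.15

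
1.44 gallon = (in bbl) 0.03429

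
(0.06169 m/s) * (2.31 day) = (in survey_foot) 4.039e+04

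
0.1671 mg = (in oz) 5.894e-06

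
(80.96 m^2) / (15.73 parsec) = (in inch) 6.567e-15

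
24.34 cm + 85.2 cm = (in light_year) 1.158e-16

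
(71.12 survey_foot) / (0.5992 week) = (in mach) 1.757e-07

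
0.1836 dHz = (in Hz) 0.01836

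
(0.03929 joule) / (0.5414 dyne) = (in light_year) 7.671e-13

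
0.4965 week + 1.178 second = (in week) 0.4965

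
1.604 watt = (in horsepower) 0.002151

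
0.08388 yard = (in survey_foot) 0.2516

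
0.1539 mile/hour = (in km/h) 0.2477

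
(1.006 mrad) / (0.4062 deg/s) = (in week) 2.346e-07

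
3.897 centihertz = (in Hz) 0.03897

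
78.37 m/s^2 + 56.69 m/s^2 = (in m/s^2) 135.1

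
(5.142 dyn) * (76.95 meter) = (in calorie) 0.0009457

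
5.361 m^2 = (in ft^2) 57.71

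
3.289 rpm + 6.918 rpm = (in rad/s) 1.069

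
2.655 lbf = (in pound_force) 2.655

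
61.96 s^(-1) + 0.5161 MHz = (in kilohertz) 516.2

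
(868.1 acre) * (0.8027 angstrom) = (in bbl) 0.001774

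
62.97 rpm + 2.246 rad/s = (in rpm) 84.42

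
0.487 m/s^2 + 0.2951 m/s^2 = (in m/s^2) 0.7821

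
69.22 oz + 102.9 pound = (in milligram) 4.864e+07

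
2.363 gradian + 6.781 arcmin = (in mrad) 39.09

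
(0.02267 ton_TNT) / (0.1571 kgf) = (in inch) 2.424e+09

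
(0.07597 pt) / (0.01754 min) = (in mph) 5.697e-05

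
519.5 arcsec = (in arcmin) 8.658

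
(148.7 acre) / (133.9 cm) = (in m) 4.494e+05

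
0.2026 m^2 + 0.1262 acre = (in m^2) 510.9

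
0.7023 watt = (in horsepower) 0.0009418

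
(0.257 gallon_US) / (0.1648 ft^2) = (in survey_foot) 0.2085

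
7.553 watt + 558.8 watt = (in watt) 566.4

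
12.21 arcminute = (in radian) 0.003552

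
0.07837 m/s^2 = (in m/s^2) 0.07837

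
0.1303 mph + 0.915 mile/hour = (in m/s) 0.4673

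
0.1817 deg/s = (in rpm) 0.03028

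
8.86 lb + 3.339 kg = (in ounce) 259.5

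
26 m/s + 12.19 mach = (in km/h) 1.504e+04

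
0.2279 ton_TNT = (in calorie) 2.279e+08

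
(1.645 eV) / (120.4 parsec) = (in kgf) 7.234e-39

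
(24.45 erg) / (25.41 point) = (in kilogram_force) 2.781e-05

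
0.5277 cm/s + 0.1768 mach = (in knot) 117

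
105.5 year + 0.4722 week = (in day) 3.851e+04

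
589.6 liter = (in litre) 589.6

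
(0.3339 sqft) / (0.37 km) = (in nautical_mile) 4.527e-08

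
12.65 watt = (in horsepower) 0.01696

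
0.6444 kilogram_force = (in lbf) 1.421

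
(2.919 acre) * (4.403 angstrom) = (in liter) 0.005201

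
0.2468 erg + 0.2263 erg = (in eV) 2.953e+11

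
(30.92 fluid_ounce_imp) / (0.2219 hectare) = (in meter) 3.959e-07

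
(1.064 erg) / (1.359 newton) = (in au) 5.234e-19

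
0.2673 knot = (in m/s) 0.1375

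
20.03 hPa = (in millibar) 20.03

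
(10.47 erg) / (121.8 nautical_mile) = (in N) 4.642e-12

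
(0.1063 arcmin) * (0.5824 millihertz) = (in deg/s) 1.032e-06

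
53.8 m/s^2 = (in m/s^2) 53.8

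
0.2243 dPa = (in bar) 2.243e-07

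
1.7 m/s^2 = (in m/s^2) 1.7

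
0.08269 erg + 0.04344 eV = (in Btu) 7.837e-12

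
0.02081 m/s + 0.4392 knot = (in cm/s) 24.68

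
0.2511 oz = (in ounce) 0.2511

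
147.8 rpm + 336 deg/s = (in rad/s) 21.34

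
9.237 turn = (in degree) 3325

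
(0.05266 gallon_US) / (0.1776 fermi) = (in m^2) 1.122e+12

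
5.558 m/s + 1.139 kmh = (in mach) 0.01725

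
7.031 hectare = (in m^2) 7.031e+04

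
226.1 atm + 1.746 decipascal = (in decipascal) 2.291e+08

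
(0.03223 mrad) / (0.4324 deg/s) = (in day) 4.943e-08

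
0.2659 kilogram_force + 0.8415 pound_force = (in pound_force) 1.428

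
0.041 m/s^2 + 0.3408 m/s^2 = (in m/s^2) 0.3818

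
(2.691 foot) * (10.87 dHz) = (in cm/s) 89.16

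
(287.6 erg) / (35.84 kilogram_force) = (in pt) 0.000232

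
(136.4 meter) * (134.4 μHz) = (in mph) 0.04101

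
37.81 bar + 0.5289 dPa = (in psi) 548.4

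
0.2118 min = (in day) 0.0001471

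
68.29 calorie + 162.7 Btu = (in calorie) 4.11e+04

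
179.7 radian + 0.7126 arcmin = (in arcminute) 6.178e+05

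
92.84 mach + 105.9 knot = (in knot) 6.155e+04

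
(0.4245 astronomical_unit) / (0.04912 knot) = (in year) 7.969e+04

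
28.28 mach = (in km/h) 3.467e+04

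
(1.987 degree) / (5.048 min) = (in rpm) 0.001093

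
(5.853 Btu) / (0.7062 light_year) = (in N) 9.243e-13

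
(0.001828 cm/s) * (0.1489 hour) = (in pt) 27.78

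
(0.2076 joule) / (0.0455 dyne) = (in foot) 1.497e+06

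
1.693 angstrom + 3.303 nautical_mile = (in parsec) 1.982e-13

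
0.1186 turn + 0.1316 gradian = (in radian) 0.7473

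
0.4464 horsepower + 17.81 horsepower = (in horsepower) 18.26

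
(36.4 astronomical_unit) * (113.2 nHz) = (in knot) 1.198e+06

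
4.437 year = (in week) 231.4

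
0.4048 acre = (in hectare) 0.1638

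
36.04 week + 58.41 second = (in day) 252.3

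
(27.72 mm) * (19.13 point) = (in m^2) 0.0001871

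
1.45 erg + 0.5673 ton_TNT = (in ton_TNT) 0.5673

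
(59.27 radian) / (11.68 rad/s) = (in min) 0.08457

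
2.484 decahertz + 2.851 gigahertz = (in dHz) 2.851e+10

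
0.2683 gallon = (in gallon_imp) 0.2234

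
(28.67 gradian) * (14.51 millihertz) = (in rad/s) 0.006535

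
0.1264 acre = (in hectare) 0.05115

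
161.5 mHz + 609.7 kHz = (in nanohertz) 6.097e+14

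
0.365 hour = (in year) 4.167e-05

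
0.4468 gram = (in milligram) 446.8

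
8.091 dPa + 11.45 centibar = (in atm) 0.113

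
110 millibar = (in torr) 82.51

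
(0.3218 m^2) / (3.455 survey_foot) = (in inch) 12.03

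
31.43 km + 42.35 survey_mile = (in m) 9.959e+04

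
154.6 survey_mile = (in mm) 2.488e+08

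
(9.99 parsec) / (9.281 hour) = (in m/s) 9.226e+12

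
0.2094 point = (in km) 7.387e-08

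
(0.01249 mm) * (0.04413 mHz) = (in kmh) 1.984e-09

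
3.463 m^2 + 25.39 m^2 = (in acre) 0.00713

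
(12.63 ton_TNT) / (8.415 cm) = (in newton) 6.28e+11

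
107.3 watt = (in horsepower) 0.1439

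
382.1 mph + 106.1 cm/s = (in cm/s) 1.719e+04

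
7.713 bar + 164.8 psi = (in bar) 19.08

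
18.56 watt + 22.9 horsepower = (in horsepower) 22.92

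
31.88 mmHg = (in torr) 31.88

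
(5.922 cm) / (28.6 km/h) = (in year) 2.364e-10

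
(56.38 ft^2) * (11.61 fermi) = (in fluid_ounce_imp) 2.14e-09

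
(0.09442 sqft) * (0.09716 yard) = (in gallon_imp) 0.1714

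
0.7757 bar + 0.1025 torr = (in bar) 0.7758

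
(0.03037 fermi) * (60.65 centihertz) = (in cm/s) 1.842e-15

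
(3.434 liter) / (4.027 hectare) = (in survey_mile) 5.299e-11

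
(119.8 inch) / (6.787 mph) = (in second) 1.003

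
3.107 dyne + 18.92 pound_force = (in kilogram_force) 8.582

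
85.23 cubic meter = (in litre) 8.523e+04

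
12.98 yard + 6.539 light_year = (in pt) 1.754e+20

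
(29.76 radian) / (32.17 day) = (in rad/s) 1.071e-05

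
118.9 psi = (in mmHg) 6149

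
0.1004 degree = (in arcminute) 6.024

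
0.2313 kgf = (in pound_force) 0.5099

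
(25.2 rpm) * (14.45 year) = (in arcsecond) 2.48e+14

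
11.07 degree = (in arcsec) 3.985e+04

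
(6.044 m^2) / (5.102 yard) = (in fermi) 1.296e+15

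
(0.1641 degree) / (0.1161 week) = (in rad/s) 4.079e-08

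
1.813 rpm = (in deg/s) 10.88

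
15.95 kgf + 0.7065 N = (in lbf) 35.32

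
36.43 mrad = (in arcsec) 7514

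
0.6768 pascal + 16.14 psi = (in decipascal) 1.113e+06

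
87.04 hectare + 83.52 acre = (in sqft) 1.301e+07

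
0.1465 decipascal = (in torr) 0.0001099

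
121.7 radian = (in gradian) 7748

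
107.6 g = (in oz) 3.795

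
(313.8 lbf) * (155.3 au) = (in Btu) 3.074e+13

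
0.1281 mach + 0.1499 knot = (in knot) 84.94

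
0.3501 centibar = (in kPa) 0.3501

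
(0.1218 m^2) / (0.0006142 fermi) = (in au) 1.326e+06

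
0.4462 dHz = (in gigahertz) 4.462e-11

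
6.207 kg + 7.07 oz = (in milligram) 6.407e+06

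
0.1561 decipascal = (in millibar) 0.0001561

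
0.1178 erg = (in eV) 7.352e+10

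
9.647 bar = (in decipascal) 9.647e+06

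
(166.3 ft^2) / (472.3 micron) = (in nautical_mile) 17.66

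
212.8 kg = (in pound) 469.1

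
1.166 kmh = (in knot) 0.6296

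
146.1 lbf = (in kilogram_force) 66.27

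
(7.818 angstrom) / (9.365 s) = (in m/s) 8.348e-11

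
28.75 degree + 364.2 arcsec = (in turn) 0.08014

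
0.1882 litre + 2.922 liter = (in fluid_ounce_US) 105.2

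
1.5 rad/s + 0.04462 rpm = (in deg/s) 86.21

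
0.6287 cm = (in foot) 0.02063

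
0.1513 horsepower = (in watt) 112.8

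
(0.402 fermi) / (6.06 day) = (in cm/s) 7.678e-20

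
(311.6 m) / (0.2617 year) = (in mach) 1.109e-07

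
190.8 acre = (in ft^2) 8.311e+06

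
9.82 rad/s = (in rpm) 93.77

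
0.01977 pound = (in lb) 0.01977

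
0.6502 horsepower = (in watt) 484.9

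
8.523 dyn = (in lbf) 1.916e-05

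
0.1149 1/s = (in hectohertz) 0.001149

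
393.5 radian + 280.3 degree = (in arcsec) 8.217e+07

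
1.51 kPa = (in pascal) 1510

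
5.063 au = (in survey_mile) 4.706e+08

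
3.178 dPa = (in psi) 4.609e-05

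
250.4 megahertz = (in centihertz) 2.504e+10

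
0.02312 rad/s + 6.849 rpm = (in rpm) 7.07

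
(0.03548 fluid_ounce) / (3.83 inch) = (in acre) 2.665e-09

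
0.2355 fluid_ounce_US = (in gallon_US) 0.00184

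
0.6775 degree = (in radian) 0.01182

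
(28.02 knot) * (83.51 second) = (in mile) 0.748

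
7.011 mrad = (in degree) 0.4017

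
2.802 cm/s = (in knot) 0.05447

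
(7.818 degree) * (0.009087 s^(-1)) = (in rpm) 0.01184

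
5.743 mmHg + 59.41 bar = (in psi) 861.8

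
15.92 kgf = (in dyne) 1.561e+07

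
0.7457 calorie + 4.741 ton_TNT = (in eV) 1.238e+29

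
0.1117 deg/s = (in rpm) 0.01862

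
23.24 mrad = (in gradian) 1.48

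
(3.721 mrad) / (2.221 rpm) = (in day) 1.852e-07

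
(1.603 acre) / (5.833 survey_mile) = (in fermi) 6.911e+14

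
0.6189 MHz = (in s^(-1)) 6.189e+05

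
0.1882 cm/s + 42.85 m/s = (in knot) 83.3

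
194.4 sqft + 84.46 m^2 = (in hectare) 0.01025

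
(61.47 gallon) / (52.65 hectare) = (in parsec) 1.432e-23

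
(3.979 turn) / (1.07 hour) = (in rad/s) 0.00649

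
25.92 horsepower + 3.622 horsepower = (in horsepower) 29.54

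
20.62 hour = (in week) 0.1227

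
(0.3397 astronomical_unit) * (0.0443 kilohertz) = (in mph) 5.036e+12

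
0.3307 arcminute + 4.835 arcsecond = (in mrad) 0.1196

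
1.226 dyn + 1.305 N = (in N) 1.305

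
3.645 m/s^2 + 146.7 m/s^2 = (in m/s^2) 150.3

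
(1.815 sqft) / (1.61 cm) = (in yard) 11.45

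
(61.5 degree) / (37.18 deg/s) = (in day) 1.914e-05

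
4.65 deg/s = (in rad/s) 0.08116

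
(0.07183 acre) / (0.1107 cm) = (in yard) 2.872e+05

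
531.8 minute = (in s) 3.191e+04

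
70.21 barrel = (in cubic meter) 11.16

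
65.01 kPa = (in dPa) 6.501e+05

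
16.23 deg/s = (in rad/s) 0.2833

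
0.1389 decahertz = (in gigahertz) 1.389e-09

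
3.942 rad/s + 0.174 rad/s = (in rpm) 39.3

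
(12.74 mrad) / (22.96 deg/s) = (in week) 5.257e-08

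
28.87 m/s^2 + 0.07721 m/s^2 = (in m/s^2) 28.95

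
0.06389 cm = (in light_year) 6.753e-20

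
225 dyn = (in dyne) 225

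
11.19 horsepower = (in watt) 8344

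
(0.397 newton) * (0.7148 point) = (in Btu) 9.489e-08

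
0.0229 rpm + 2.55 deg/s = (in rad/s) 0.0469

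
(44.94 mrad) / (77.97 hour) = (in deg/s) 9.173e-06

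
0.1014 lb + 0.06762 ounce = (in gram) 47.91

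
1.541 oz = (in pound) 0.09631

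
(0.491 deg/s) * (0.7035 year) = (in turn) 3.026e+04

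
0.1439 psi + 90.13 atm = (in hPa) 9.133e+04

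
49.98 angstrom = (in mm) 4.998e-06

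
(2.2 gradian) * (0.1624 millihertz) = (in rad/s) 5.612e-06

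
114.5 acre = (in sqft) 4.988e+06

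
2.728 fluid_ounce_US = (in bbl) 0.0005074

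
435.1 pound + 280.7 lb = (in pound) 715.8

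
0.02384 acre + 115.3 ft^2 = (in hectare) 0.01072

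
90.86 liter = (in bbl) 0.5715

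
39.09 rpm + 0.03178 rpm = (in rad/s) 4.097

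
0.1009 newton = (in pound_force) 0.02268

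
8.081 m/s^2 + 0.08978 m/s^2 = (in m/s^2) 8.171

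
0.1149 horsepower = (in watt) 85.68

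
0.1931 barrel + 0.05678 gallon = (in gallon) 8.167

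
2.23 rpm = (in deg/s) 13.38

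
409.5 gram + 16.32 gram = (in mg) 4.258e+05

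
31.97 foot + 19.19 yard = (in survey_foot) 89.54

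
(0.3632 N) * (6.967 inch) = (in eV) 4.012e+17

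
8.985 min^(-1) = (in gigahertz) 1.497e-10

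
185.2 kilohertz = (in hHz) 1852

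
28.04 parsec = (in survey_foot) 2.839e+18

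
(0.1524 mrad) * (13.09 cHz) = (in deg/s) 0.001143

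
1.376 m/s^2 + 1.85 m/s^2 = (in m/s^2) 3.226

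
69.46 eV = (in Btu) 1.055e-20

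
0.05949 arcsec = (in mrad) 0.0002884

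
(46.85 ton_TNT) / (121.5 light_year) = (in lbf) 3.834e-08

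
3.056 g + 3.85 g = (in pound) 0.01523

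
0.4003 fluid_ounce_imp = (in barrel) 7.154e-05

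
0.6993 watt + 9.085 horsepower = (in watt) 6775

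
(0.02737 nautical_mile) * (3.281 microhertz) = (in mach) 4.884e-07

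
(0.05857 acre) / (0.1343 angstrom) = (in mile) 1.097e+10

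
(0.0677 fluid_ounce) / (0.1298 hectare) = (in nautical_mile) 8.329e-13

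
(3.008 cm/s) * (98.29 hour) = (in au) 7.115e-08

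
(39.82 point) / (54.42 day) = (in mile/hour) 6.683e-09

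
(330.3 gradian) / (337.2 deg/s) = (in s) 0.8816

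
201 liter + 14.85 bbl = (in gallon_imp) 563.6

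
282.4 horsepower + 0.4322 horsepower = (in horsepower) 282.8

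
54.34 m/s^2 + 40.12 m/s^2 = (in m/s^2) 94.46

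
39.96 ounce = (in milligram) 1.133e+06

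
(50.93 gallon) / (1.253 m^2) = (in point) 436.1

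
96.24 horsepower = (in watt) 7.177e+04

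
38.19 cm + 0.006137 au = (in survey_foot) 3.012e+09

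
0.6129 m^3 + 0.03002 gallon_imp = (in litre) 613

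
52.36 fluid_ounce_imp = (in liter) 1.488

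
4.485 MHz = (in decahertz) 4.485e+05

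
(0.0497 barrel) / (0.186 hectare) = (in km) 4.248e-09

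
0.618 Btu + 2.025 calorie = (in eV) 4.122e+21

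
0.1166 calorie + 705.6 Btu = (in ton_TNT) 0.0001779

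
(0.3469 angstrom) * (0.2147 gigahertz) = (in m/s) 0.007448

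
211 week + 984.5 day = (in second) 2.127e+08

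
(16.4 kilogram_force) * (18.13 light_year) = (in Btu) 2.615e+16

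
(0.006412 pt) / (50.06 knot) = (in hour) 2.44e-11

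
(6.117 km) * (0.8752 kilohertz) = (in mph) 1.198e+07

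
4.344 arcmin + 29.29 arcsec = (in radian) 0.001406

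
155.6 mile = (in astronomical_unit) 1.674e-06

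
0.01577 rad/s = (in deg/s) 0.9036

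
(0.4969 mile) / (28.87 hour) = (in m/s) 0.007694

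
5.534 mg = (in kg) 5.534e-06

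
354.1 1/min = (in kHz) 0.005902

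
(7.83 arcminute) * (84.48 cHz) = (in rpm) 0.01837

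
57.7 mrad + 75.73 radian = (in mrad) 7.579e+04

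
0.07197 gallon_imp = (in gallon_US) 0.08643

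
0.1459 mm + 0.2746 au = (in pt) 1.164e+14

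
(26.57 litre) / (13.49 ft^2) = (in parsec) 6.871e-19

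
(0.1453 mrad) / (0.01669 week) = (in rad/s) 1.439e-08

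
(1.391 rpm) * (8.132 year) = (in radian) 3.736e+07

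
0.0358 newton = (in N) 0.0358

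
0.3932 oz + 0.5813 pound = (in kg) 0.2748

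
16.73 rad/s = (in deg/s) 958.6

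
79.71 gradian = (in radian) 1.252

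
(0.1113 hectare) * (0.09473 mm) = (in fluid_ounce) 3565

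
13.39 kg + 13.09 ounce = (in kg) 13.76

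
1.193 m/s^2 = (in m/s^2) 1.193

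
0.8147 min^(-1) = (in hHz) 0.0001358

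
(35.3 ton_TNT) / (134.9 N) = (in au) 0.007319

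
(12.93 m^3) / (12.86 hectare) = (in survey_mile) 6.248e-08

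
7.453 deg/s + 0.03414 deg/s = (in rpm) 1.248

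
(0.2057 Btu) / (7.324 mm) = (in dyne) 2.963e+09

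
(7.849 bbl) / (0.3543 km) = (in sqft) 0.03791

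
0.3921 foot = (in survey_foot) 0.3921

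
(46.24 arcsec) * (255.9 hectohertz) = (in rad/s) 5.737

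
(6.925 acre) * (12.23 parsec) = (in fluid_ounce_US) 3.576e+26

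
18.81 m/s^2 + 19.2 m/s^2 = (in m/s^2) 38.01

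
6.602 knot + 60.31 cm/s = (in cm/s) 399.9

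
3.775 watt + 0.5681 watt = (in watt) 4.343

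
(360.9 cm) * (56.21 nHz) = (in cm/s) 2.029e-05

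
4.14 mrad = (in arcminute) 14.23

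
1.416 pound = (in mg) 6.423e+05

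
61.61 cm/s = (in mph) 1.378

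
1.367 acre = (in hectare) 0.5532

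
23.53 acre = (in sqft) 1.025e+06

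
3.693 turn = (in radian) 23.2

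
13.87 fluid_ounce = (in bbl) 0.00258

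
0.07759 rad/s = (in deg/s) 4.446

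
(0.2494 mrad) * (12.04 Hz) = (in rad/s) 0.003003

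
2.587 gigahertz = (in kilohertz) 2.587e+06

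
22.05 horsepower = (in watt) 1.644e+04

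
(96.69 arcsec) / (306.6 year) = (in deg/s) 2.778e-12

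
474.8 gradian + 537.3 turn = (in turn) 538.5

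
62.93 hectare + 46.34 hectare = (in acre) 270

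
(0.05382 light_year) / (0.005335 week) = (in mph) 3.53e+11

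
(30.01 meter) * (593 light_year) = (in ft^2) 1.812e+21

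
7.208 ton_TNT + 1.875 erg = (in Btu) 2.858e+07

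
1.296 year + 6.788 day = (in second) 4.146e+07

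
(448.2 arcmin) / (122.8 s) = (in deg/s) 0.06083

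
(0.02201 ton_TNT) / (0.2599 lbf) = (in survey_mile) 4.95e+04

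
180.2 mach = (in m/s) 6.136e+04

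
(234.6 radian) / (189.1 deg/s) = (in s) 71.08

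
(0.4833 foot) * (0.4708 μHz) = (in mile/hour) 1.551e-07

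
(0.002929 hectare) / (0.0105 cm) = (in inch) 1.098e+07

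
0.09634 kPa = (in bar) 0.0009634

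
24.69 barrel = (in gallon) 1037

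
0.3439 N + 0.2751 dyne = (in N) 0.3439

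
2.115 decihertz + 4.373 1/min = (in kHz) 0.0002844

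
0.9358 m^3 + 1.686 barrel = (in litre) 1204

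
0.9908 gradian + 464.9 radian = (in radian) 464.9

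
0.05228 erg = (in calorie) 1.25e-09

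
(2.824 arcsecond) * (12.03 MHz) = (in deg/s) 9437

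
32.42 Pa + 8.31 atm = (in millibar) 8420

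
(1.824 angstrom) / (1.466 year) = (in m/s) 3.945e-18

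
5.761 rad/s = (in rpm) 55.01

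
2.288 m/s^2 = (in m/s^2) 2.288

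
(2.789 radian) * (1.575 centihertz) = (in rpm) 0.4195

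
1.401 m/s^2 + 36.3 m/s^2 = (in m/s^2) 37.7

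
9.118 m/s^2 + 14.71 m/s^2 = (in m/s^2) 23.83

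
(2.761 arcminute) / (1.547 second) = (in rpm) 0.004958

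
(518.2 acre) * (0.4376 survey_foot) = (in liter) 2.797e+08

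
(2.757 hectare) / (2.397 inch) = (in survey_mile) 281.4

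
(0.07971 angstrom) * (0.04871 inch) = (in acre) 2.437e-18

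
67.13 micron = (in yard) 7.341e-05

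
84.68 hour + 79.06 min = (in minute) 5160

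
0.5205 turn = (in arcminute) 1.124e+04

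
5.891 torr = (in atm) 0.007751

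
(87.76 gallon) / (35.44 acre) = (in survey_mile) 1.439e-09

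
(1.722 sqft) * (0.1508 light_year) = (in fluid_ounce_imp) 8.033e+18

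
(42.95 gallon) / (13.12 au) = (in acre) 2.047e-17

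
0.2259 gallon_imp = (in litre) 1.027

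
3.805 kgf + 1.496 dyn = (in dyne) 3.731e+06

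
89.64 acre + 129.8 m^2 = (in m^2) 3.629e+05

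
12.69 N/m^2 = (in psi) 0.001841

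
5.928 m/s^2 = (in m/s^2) 5.928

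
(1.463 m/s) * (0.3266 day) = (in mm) 4.128e+07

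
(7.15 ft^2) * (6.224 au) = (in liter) 6.185e+14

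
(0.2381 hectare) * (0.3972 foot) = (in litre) 2.883e+05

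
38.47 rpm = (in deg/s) 230.8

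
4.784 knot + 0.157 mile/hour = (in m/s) 2.531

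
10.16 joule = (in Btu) 0.00963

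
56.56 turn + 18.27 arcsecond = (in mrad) 3.554e+05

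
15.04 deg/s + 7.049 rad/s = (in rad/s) 7.311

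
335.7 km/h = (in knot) 181.3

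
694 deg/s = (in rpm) 115.7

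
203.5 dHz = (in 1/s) 20.35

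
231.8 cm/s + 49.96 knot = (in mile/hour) 62.68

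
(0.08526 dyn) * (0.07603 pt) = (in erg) 0.0002287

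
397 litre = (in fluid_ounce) 1.342e+04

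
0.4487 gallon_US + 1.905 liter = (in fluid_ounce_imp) 126.8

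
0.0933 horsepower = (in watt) 69.57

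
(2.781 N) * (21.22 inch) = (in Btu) 0.001421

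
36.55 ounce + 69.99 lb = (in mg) 3.278e+07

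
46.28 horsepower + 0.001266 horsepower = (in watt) 3.451e+04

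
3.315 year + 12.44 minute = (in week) 172.9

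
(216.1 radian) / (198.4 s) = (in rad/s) 1.089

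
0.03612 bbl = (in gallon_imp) 1.263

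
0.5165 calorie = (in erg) 2.161e+07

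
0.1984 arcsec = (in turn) 1.531e-07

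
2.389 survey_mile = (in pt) 1.09e+07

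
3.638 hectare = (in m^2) 3.638e+04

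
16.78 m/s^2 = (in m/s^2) 16.78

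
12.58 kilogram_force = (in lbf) 27.73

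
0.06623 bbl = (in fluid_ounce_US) 356.1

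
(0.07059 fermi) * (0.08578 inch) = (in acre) 3.801e-23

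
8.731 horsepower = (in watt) 6511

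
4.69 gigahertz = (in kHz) 4.69e+06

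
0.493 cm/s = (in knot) 0.009583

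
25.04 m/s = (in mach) 0.07354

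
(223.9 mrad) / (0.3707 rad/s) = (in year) 1.915e-08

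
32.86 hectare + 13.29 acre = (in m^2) 3.824e+05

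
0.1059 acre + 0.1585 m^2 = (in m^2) 428.7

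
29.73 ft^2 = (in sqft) 29.73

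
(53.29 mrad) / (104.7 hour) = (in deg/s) 8.101e-06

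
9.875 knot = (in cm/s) 508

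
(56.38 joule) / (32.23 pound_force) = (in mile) 0.0002444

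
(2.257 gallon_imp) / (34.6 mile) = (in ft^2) 1.983e-06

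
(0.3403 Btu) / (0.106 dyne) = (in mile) 2.105e+05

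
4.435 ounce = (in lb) 0.2772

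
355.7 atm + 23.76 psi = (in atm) 357.3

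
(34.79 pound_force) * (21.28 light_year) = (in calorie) 7.446e+18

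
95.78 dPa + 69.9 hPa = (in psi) 1.015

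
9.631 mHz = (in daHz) 0.0009631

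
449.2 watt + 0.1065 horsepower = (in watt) 528.6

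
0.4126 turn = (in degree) 148.5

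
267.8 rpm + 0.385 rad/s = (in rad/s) 28.43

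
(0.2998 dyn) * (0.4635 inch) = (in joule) 3.53e-08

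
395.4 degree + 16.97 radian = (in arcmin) 8.206e+04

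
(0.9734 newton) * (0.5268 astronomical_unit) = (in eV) 4.788e+29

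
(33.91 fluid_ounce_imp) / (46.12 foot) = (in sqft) 0.0007378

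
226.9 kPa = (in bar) 2.269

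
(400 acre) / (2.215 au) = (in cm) 0.0004885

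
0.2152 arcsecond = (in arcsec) 0.2152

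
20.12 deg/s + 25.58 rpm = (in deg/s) 173.6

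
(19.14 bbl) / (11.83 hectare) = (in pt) 0.07292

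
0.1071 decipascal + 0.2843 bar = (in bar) 0.2843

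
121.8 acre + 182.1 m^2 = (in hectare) 49.31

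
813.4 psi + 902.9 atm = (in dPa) 9.709e+08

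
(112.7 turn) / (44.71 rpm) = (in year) 4.796e-06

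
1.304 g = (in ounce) 0.046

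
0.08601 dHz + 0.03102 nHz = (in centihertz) 0.8601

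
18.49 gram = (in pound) 0.04076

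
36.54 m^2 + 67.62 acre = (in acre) 67.63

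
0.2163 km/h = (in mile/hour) 0.1344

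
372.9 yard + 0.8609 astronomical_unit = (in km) 1.288e+08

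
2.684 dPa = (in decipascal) 2.684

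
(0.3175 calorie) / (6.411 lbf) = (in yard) 0.05094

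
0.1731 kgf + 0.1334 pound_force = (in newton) 2.291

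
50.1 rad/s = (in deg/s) 2871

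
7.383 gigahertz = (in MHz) 7383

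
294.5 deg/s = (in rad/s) 5.14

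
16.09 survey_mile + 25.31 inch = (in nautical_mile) 13.98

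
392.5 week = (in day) 2748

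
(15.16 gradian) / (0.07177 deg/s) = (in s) 190.1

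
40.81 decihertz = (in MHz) 4.081e-06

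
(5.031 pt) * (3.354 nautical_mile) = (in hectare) 0.001102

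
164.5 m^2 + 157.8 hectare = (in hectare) 157.8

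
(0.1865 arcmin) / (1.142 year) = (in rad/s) 1.506e-12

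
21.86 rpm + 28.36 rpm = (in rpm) 50.22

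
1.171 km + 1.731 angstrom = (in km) 1.171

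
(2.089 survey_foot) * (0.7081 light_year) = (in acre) 1.054e+12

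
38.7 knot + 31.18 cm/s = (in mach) 0.05939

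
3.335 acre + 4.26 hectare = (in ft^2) 6.038e+05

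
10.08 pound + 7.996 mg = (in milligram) 4.572e+06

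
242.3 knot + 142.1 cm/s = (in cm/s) 1.261e+04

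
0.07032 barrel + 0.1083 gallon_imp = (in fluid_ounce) 394.7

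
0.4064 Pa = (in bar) 4.064e-06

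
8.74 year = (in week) 455.7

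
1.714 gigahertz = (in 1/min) 1.028e+11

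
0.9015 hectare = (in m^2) 9015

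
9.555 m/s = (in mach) 0.02806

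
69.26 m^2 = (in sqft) 745.5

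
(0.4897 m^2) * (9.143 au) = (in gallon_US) 1.769e+14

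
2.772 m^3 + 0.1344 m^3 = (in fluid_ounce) 9.828e+04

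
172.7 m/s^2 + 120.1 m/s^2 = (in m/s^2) 292.8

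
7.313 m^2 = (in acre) 0.001807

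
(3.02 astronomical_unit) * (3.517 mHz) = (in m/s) 1.589e+09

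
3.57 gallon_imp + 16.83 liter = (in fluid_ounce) 1118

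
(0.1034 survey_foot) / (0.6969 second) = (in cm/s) 4.522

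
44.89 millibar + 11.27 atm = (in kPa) 1146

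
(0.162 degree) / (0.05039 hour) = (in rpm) 0.0001488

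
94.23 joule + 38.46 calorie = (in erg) 2.551e+09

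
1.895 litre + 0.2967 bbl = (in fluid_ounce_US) 1659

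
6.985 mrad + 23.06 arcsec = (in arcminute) 24.4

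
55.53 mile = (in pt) 2.533e+08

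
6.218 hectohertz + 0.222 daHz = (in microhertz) 6.24e+08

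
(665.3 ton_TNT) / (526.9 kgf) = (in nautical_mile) 2.909e+05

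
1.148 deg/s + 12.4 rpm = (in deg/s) 75.55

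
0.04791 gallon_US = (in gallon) 0.04791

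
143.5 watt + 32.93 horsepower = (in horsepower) 33.12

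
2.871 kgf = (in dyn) 2.815e+06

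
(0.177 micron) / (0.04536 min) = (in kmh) 2.341e-07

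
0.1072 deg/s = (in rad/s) 0.001871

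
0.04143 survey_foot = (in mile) 7.847e-06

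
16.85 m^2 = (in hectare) 0.001685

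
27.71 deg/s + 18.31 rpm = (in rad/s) 2.401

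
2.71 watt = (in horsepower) 0.003634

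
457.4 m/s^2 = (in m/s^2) 457.4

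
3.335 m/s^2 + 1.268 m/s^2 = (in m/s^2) 4.603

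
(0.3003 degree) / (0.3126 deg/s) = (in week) 1.588e-06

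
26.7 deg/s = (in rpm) 4.45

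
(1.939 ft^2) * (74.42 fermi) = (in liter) 1.341e-11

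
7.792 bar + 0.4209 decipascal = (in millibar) 7792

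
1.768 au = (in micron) 2.645e+17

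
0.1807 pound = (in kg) 0.08196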